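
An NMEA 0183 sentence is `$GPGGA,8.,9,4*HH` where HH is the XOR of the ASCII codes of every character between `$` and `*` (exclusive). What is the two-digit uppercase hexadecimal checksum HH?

XOR the ASCII codes of the payload characters:
  'G' = 0x47 → acc = 0x47
  'P' = 0x50 → acc = 0x17
  'G' = 0x47 → acc = 0x50
  'G' = 0x47 → acc = 0x17
  'A' = 0x41 → acc = 0x56
  ',' = 0x2C → acc = 0x7A
  '8' = 0x38 → acc = 0x42
  '.' = 0x2E → acc = 0x6C
  ',' = 0x2C → acc = 0x40
  '9' = 0x39 → acc = 0x79
  ',' = 0x2C → acc = 0x55
  '4' = 0x34 → acc = 0x61
Checksum = 0x61.

61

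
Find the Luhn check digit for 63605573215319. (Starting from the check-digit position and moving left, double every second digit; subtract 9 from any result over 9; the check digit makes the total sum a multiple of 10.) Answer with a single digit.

8

Partial digits right→left: 9 1 3 5 1 2 3 7 5 5 0 6 3 6
Double every second digit counting from the check-digit position (so the 1st, 3rd, 5th, ... of the partial from the right).
  doubled (with −9 where >9): 9 6 2 6 1 0 6 → sum 30
  kept as-is: 1 5 2 7 5 6 6 → sum 32
Total = 30 + 32 = 62.
Check digit = (10 − (62 mod 10)) mod 10 = 8.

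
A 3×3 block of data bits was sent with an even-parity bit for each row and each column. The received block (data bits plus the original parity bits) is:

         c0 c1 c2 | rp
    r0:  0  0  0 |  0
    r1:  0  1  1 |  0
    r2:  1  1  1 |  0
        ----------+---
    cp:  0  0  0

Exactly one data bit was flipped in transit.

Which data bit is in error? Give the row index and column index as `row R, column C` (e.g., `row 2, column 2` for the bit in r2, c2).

row 2, column 0

Recompute each row's even parity and compare to rp:
  r0: data parity 0, sent rp 0 → ok
  r1: data parity 0, sent rp 0 → ok
  r2: data parity 1, sent rp 0 → mismatch
Recompute each column's even parity and compare to cp:
  c0: data parity 1, sent cp 0 → mismatch
  c1: data parity 0, sent cp 0 → ok
  c2: data parity 0, sent cp 0 → ok
Exactly one row (r2) and one column (c0) fail → the flipped bit is at their intersection.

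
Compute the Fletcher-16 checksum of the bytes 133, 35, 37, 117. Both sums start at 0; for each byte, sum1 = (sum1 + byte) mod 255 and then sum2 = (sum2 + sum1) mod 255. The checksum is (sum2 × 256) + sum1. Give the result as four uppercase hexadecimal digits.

3F43

Running sums (mod 255):
  after byte 0 (133): sum1=133, sum2=133
  after byte 1 (35): sum1=168, sum2=46
  after byte 2 (37): sum1=205, sum2=251
  after byte 3 (117): sum1=67, sum2=63
Checksum = sum2·256 + sum1 = 63·256 + 67 = 16195 = 0x3F43.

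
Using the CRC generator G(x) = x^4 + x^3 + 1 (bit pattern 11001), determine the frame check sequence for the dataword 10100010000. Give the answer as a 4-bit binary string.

Append 4 zeros: 101000100000000. Divide by 11001 (XOR where the leading bit is 1):
  pos 0: 10100 XOR 11001 = 01101
  pos 1: 11010 XOR 11001 = 00011
  pos 4: 11100 XOR 11001 = 00101
  pos 6: 10100 XOR 11001 = 01101
  pos 7: 11010 XOR 11001 = 00011
  pos 10: 11000 XOR 11001 = 00001
Remainder (last 4 bits) = 0001. This is the CRC / FCS.

0001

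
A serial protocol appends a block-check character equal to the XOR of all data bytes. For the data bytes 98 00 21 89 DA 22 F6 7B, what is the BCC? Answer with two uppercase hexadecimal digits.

45

XOR the bytes together:
  start with 0x98
  0x98 ⊕ 0x00 = 0x98
  0x98 ⊕ 0x21 = 0xB9
  0xB9 ⊕ 0x89 = 0x30
  0x30 ⊕ 0xDA = 0xEA
  0xEA ⊕ 0x22 = 0xC8
  0xC8 ⊕ 0xF6 = 0x3E
  0x3E ⊕ 0x7B = 0x45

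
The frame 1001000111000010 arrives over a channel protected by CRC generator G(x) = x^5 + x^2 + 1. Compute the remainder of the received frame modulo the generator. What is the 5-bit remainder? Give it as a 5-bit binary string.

00000

Modulo-2 division of 1001000111000010 by 100101:
  pos 0: 100100 XOR 100101 = 000001
  pos 5: 101110 XOR 100101 = 001011
  pos 7: 101100 XOR 100101 = 001001
  pos 9: 100101 XOR 100101 = 000000
Remainder = 00000 (zero — the frame passes the CRC check).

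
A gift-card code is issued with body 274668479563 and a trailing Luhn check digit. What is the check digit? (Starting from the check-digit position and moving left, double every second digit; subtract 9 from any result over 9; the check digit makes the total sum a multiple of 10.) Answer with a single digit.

2

Partial digits right→left: 3 6 5 9 7 4 8 6 6 4 7 2
Double every second digit counting from the check-digit position (so the 1st, 3rd, 5th, ... of the partial from the right).
  doubled (with −9 where >9): 6 1 5 7 3 5 → sum 27
  kept as-is: 6 9 4 6 4 2 → sum 31
Total = 27 + 31 = 58.
Check digit = (10 − (58 mod 10)) mod 10 = 2.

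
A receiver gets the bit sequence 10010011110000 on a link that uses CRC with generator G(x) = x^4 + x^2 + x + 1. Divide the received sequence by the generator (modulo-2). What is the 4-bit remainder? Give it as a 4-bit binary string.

0000

Modulo-2 division of 10010011110000 by 10111:
  pos 0: 10010 XOR 10111 = 00101
  pos 2: 10101 XOR 10111 = 00010
  pos 5: 10111 XOR 10111 = 00000
Remainder = 0000 (zero — the frame passes the CRC check).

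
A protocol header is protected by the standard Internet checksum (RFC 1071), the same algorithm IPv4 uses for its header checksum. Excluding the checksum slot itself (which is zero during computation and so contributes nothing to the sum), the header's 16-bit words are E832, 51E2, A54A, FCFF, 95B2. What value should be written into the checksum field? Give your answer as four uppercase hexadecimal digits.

8DED

One's-complement addition (fold any carry out of bit 15 back into bit 0):
  0xE832 + 0x51E2 = 0x13A14 → wrap carry → 0x3A15
  0x3A15 + 0xA54A = 0x0DF5F
  0xDF5F + 0xFCFF = 0x1DC5E → wrap carry → 0xDC5F
  0xDC5F + 0x95B2 = 0x17211 → wrap carry → 0x7212
One's-complement sum = 0x7212.
Checksum = ~0x7212 & 0xFFFF = 0x8DED.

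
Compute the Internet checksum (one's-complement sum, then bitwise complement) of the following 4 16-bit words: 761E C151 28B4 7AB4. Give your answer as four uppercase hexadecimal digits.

2527

One's-complement addition (fold any carry out of bit 15 back into bit 0):
  0x761E + 0xC151 = 0x1376F → wrap carry → 0x3770
  0x3770 + 0x28B4 = 0x06024
  0x6024 + 0x7AB4 = 0x0DAD8
One's-complement sum = 0xDAD8.
Checksum = ~0xDAD8 & 0xFFFF = 0x2527.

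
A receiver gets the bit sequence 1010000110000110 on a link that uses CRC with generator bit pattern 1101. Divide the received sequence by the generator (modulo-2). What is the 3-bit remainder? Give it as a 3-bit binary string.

001

Modulo-2 division of 1010000110000110 by 1101:
  pos 0: 1010 XOR 1101 = 0111
  pos 1: 1110 XOR 1101 = 0011
  pos 3: 1100 XOR 1101 = 0001
  pos 6: 1110 XOR 1101 = 0011
  pos 8: 1100 XOR 1101 = 0001
  pos 11: 1011 XOR 1101 = 0110
  pos 12: 1100 XOR 1101 = 0001
Remainder = 001 (nonzero — an error is detected).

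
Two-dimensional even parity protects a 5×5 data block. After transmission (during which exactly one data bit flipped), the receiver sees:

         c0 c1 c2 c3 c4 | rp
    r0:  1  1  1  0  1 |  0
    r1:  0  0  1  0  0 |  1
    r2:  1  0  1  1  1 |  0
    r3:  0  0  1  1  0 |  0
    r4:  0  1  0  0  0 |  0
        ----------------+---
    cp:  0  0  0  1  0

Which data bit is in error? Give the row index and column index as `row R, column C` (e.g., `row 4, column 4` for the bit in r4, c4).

Recompute each row's even parity and compare to rp:
  r0: data parity 0, sent rp 0 → ok
  r1: data parity 1, sent rp 1 → ok
  r2: data parity 0, sent rp 0 → ok
  r3: data parity 0, sent rp 0 → ok
  r4: data parity 1, sent rp 0 → mismatch
Recompute each column's even parity and compare to cp:
  c0: data parity 0, sent cp 0 → ok
  c1: data parity 0, sent cp 0 → ok
  c2: data parity 0, sent cp 0 → ok
  c3: data parity 0, sent cp 1 → mismatch
  c4: data parity 0, sent cp 0 → ok
Exactly one row (r4) and one column (c3) fail → the flipped bit is at their intersection.

row 4, column 3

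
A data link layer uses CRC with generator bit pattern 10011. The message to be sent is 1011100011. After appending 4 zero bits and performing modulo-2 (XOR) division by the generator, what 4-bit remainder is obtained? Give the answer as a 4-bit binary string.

Append 4 zeros: 10111000110000. Divide by 10011 (XOR where the leading bit is 1):
  pos 0: 10111 XOR 10011 = 00100
  pos 2: 10000 XOR 10011 = 00011
  pos 5: 11011 XOR 10011 = 01000
  pos 6: 10000 XOR 10011 = 00011
  pos 9: 11000 XOR 10011 = 01011
Remainder (last 4 bits) = 1011. This is the CRC / FCS.

1011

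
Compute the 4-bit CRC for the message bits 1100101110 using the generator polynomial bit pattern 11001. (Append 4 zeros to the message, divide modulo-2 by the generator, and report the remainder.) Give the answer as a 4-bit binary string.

Append 4 zeros: 11001011100000. Divide by 11001 (XOR where the leading bit is 1):
  pos 0: 11001 XOR 11001 = 00000
  pos 6: 11100 XOR 11001 = 00101
  pos 8: 10100 XOR 11001 = 01101
  pos 9: 11010 XOR 11001 = 00011
Remainder (last 4 bits) = 0011. This is the CRC / FCS.

0011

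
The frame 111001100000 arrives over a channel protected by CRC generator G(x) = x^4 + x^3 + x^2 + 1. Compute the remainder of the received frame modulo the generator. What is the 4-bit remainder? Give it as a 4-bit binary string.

Modulo-2 division of 111001100000 by 11101:
  pos 0: 11100 XOR 11101 = 00001
  pos 4: 11100 XOR 11101 = 00001
Remainder = 1000 (nonzero — an error is detected).

1000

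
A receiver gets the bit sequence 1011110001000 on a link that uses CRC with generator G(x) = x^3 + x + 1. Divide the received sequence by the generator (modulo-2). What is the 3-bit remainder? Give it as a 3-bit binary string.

Modulo-2 division of 1011110001000 by 1011:
  pos 0: 1011 XOR 1011 = 0000
  pos 4: 1100 XOR 1011 = 0111
  pos 5: 1110 XOR 1011 = 0101
  pos 6: 1011 XOR 1011 = 0000
Remainder = 000 (zero — the frame passes the CRC check).

000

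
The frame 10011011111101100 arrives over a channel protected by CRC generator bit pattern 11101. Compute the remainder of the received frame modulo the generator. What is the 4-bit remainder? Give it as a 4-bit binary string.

0111

Modulo-2 division of 10011011111101100 by 11101:
  pos 0: 10011 XOR 11101 = 01110
  pos 1: 11100 XOR 11101 = 00001
  pos 5: 11111 XOR 11101 = 00010
  pos 8: 10110 XOR 11101 = 01011
  pos 9: 10111 XOR 11101 = 01010
  pos 10: 10101 XOR 11101 = 01000
  pos 11: 10000 XOR 11101 = 01101
  pos 12: 11010 XOR 11101 = 00111
Remainder = 0111 (nonzero — an error is detected).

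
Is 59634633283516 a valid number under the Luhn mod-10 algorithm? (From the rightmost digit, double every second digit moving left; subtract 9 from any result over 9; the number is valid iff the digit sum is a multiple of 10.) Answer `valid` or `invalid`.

From the right, keep odd positions and double even positions (subtract 9 from any doubled value over 9):
  doubled (positions 2,4,...): 2 6 4 6 8 3 1 → sum 30
  kept (positions 1,3,...): 6 5 8 3 6 3 9 → sum 40
Total = 70.
70 mod 10 = 0, so the number is valid.

valid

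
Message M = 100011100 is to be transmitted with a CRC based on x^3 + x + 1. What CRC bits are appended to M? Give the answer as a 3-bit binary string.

Append 3 zeros: 100011100000. Divide by 1011 (XOR where the leading bit is 1):
  pos 0: 1000 XOR 1011 = 0011
  pos 2: 1111 XOR 1011 = 0100
  pos 3: 1001 XOR 1011 = 0010
  pos 5: 1000 XOR 1011 = 0011
  pos 7: 1100 XOR 1011 = 0111
  pos 8: 1110 XOR 1011 = 0101
Remainder (last 3 bits) = 101. This is the CRC / FCS.

101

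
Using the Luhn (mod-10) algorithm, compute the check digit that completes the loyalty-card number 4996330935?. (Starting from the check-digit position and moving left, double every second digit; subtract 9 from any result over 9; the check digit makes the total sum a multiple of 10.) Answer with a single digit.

3

Partial digits right→left: 5 3 9 0 3 3 6 9 9 4
Double every second digit counting from the check-digit position (so the 1st, 3rd, 5th, ... of the partial from the right).
  doubled (with −9 where >9): 1 9 6 3 9 → sum 28
  kept as-is: 3 0 3 9 4 → sum 19
Total = 28 + 19 = 47.
Check digit = (10 − (47 mod 10)) mod 10 = 3.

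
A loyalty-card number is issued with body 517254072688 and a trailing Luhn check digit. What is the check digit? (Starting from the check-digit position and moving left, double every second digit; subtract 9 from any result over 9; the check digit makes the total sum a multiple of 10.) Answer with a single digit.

Partial digits right→left: 8 8 6 2 7 0 4 5 2 7 1 5
Double every second digit counting from the check-digit position (so the 1st, 3rd, 5th, ... of the partial from the right).
  doubled (with −9 where >9): 7 3 5 8 4 2 → sum 29
  kept as-is: 8 2 0 5 7 5 → sum 27
Total = 29 + 27 = 56.
Check digit = (10 − (56 mod 10)) mod 10 = 4.

4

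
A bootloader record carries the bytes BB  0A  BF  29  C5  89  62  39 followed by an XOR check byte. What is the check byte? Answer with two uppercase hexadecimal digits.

30

XOR the bytes together:
  start with 0xBB
  0xBB ⊕ 0x0A = 0xB1
  0xB1 ⊕ 0xBF = 0x0E
  0x0E ⊕ 0x29 = 0x27
  0x27 ⊕ 0xC5 = 0xE2
  0xE2 ⊕ 0x89 = 0x6B
  0x6B ⊕ 0x62 = 0x09
  0x09 ⊕ 0x39 = 0x30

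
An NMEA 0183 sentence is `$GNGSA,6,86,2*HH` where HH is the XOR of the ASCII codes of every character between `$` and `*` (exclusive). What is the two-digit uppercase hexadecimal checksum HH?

7A

XOR the ASCII codes of the payload characters:
  'G' = 0x47 → acc = 0x47
  'N' = 0x4E → acc = 0x09
  'G' = 0x47 → acc = 0x4E
  'S' = 0x53 → acc = 0x1D
  'A' = 0x41 → acc = 0x5C
  ',' = 0x2C → acc = 0x70
  '6' = 0x36 → acc = 0x46
  ',' = 0x2C → acc = 0x6A
  '8' = 0x38 → acc = 0x52
  '6' = 0x36 → acc = 0x64
  ',' = 0x2C → acc = 0x48
  '2' = 0x32 → acc = 0x7A
Checksum = 0x7A.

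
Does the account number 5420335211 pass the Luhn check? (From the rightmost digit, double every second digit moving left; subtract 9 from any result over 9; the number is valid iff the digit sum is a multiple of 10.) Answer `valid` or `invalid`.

invalid

From the right, keep odd positions and double even positions (subtract 9 from any doubled value over 9):
  doubled (positions 2,4,...): 2 1 6 4 1 → sum 14
  kept (positions 1,3,...): 1 2 3 0 4 → sum 10
Total = 24.
24 mod 10 = 4, so the number is invalid.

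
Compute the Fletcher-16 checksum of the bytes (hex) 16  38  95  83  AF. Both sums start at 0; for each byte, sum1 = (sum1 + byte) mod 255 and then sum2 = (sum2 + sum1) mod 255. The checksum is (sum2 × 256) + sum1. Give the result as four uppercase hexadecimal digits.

Running sums (mod 255):
  after byte 0 (16): sum1=22, sum2=22
  after byte 1 (38): sum1=78, sum2=100
  after byte 2 (95): sum1=227, sum2=72
  after byte 3 (83): sum1=103, sum2=175
  after byte 4 (AF): sum1=23, sum2=198
Checksum = sum2·256 + sum1 = 198·256 + 23 = 50711 = 0xC617.

C617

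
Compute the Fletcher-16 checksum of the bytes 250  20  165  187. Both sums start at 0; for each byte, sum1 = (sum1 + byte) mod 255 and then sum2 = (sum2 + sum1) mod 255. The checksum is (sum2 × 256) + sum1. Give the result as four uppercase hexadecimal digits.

2F70

Running sums (mod 255):
  after byte 0 (250): sum1=250, sum2=250
  after byte 1 (20): sum1=15, sum2=10
  after byte 2 (165): sum1=180, sum2=190
  after byte 3 (187): sum1=112, sum2=47
Checksum = sum2·256 + sum1 = 47·256 + 112 = 12144 = 0x2F70.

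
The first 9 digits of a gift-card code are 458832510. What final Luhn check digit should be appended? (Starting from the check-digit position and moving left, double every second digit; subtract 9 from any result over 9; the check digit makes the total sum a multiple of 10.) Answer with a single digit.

Partial digits right→left: 0 1 5 2 3 8 8 5 4
Double every second digit counting from the check-digit position (so the 1st, 3rd, 5th, ... of the partial from the right).
  doubled (with −9 where >9): 0 1 6 7 8 → sum 22
  kept as-is: 1 2 8 5 → sum 16
Total = 22 + 16 = 38.
Check digit = (10 − (38 mod 10)) mod 10 = 2.

2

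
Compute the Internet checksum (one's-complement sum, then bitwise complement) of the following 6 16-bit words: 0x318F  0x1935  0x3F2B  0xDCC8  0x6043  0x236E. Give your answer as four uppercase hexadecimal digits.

1596

One's-complement addition (fold any carry out of bit 15 back into bit 0):
  0x318F + 0x1935 = 0x04AC4
  0x4AC4 + 0x3F2B = 0x089EF
  0x89EF + 0xDCC8 = 0x166B7 → wrap carry → 0x66B8
  0x66B8 + 0x6043 = 0x0C6FB
  0xC6FB + 0x236E = 0x0EA69
One's-complement sum = 0xEA69.
Checksum = ~0xEA69 & 0xFFFF = 0x1596.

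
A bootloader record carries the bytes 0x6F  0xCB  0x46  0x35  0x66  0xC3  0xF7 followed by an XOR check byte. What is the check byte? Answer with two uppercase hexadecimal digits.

85

XOR the bytes together:
  start with 0x6F
  0x6F ⊕ 0xCB = 0xA4
  0xA4 ⊕ 0x46 = 0xE2
  0xE2 ⊕ 0x35 = 0xD7
  0xD7 ⊕ 0x66 = 0xB1
  0xB1 ⊕ 0xC3 = 0x72
  0x72 ⊕ 0xF7 = 0x85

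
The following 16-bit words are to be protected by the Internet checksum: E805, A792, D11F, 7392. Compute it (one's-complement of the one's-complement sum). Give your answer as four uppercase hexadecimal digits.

One's-complement addition (fold any carry out of bit 15 back into bit 0):
  0xE805 + 0xA792 = 0x18F97 → wrap carry → 0x8F98
  0x8F98 + 0xD11F = 0x160B7 → wrap carry → 0x60B8
  0x60B8 + 0x7392 = 0x0D44A
One's-complement sum = 0xD44A.
Checksum = ~0xD44A & 0xFFFF = 0x2BB5.

2BB5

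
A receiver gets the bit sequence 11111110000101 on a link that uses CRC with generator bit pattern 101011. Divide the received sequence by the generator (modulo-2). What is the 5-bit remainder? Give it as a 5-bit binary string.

01011

Modulo-2 division of 11111110000101 by 101011:
  pos 0: 111111 XOR 101011 = 010100
  pos 1: 101001 XOR 101011 = 000010
  pos 5: 100000 XOR 101011 = 001011
  pos 7: 101110 XOR 101011 = 000101
Remainder = 01011 (nonzero — an error is detected).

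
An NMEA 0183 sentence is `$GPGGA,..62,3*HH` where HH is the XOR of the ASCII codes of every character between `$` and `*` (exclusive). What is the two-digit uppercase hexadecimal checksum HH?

61

XOR the ASCII codes of the payload characters:
  'G' = 0x47 → acc = 0x47
  'P' = 0x50 → acc = 0x17
  'G' = 0x47 → acc = 0x50
  'G' = 0x47 → acc = 0x17
  'A' = 0x41 → acc = 0x56
  ',' = 0x2C → acc = 0x7A
  '.' = 0x2E → acc = 0x54
  '.' = 0x2E → acc = 0x7A
  '6' = 0x36 → acc = 0x4C
  '2' = 0x32 → acc = 0x7E
  ',' = 0x2C → acc = 0x52
  '3' = 0x33 → acc = 0x61
Checksum = 0x61.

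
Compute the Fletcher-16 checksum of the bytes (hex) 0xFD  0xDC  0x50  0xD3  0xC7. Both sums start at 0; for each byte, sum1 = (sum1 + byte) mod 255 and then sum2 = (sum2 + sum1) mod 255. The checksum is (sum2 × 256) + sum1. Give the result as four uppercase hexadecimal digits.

C9C6

Running sums (mod 255):
  after byte 0 (0xFD): sum1=253, sum2=253
  after byte 1 (0xDC): sum1=218, sum2=216
  after byte 2 (0x50): sum1=43, sum2=4
  after byte 3 (0xD3): sum1=254, sum2=3
  after byte 4 (0xC7): sum1=198, sum2=201
Checksum = sum2·256 + sum1 = 201·256 + 198 = 51654 = 0xC9C6.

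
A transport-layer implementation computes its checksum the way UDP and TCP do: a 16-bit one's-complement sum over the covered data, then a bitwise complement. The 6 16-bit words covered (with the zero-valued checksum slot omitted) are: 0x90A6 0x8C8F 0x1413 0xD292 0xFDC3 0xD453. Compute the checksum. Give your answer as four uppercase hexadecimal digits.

One's-complement addition (fold any carry out of bit 15 back into bit 0):
  0x90A6 + 0x8C8F = 0x11D35 → wrap carry → 0x1D36
  0x1D36 + 0x1413 = 0x03149
  0x3149 + 0xD292 = 0x103DB → wrap carry → 0x03DC
  0x03DC + 0xFDC3 = 0x1019F → wrap carry → 0x01A0
  0x01A0 + 0xD453 = 0x0D5F3
One's-complement sum = 0xD5F3.
Checksum = ~0xD5F3 & 0xFFFF = 0x2A0C.

2A0C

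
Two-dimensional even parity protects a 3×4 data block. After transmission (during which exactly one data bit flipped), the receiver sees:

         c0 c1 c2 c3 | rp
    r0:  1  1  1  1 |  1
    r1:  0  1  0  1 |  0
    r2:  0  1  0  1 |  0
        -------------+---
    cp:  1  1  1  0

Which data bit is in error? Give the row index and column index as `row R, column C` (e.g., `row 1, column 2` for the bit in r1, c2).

row 0, column 3

Recompute each row's even parity and compare to rp:
  r0: data parity 0, sent rp 1 → mismatch
  r1: data parity 0, sent rp 0 → ok
  r2: data parity 0, sent rp 0 → ok
Recompute each column's even parity and compare to cp:
  c0: data parity 1, sent cp 1 → ok
  c1: data parity 1, sent cp 1 → ok
  c2: data parity 1, sent cp 1 → ok
  c3: data parity 1, sent cp 0 → mismatch
Exactly one row (r0) and one column (c3) fail → the flipped bit is at their intersection.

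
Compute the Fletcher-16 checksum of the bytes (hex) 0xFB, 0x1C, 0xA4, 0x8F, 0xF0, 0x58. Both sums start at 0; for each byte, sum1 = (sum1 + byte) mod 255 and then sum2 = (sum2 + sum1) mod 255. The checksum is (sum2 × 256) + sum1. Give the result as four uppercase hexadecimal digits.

EF95

Running sums (mod 255):
  after byte 0 (0xFB): sum1=251, sum2=251
  after byte 1 (0x1C): sum1=24, sum2=20
  after byte 2 (0xA4): sum1=188, sum2=208
  after byte 3 (0x8F): sum1=76, sum2=29
  after byte 4 (0xF0): sum1=61, sum2=90
  after byte 5 (0x58): sum1=149, sum2=239
Checksum = sum2·256 + sum1 = 239·256 + 149 = 61333 = 0xEF95.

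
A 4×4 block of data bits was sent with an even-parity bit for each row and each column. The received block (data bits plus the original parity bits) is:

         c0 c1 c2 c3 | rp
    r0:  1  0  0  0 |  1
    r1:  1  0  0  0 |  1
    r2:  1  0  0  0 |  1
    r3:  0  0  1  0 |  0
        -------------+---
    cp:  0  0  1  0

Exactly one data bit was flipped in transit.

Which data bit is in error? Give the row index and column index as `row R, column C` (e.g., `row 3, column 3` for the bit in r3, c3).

Recompute each row's even parity and compare to rp:
  r0: data parity 1, sent rp 1 → ok
  r1: data parity 1, sent rp 1 → ok
  r2: data parity 1, sent rp 1 → ok
  r3: data parity 1, sent rp 0 → mismatch
Recompute each column's even parity and compare to cp:
  c0: data parity 1, sent cp 0 → mismatch
  c1: data parity 0, sent cp 0 → ok
  c2: data parity 1, sent cp 1 → ok
  c3: data parity 0, sent cp 0 → ok
Exactly one row (r3) and one column (c0) fail → the flipped bit is at their intersection.

row 3, column 0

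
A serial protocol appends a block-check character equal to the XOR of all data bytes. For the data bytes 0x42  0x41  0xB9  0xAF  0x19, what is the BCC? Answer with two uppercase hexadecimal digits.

0C

XOR the bytes together:
  start with 0x42
  0x42 ⊕ 0x41 = 0x03
  0x03 ⊕ 0xB9 = 0xBA
  0xBA ⊕ 0xAF = 0x15
  0x15 ⊕ 0x19 = 0x0C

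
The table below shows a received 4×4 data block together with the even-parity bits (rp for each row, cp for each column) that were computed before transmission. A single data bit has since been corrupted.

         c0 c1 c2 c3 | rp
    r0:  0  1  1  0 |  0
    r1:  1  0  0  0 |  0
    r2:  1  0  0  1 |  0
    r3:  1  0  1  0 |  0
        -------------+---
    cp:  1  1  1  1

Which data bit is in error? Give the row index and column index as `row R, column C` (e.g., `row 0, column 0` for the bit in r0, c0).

Recompute each row's even parity and compare to rp:
  r0: data parity 0, sent rp 0 → ok
  r1: data parity 1, sent rp 0 → mismatch
  r2: data parity 0, sent rp 0 → ok
  r3: data parity 0, sent rp 0 → ok
Recompute each column's even parity and compare to cp:
  c0: data parity 1, sent cp 1 → ok
  c1: data parity 1, sent cp 1 → ok
  c2: data parity 0, sent cp 1 → mismatch
  c3: data parity 1, sent cp 1 → ok
Exactly one row (r1) and one column (c2) fail → the flipped bit is at their intersection.

row 1, column 2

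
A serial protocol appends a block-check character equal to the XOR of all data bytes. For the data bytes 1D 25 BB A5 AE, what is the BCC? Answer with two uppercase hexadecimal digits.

88

XOR the bytes together:
  start with 0x1D
  0x1D ⊕ 0x25 = 0x38
  0x38 ⊕ 0xBB = 0x83
  0x83 ⊕ 0xA5 = 0x26
  0x26 ⊕ 0xAE = 0x88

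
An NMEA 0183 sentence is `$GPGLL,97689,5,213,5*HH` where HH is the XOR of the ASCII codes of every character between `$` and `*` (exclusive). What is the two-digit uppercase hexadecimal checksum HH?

XOR the ASCII codes of the payload characters:
  'G' = 0x47 → acc = 0x47
  'P' = 0x50 → acc = 0x17
  'G' = 0x47 → acc = 0x50
  'L' = 0x4C → acc = 0x1C
  'L' = 0x4C → acc = 0x50
  ',' = 0x2C → acc = 0x7C
  '9' = 0x39 → acc = 0x45
  '7' = 0x37 → acc = 0x72
  '6' = 0x36 → acc = 0x44
  '8' = 0x38 → acc = 0x7C
  '9' = 0x39 → acc = 0x45
  ',' = 0x2C → acc = 0x69
  '5' = 0x35 → acc = 0x5C
  ',' = 0x2C → acc = 0x70
  '2' = 0x32 → acc = 0x42
  '1' = 0x31 → acc = 0x73
  '3' = 0x33 → acc = 0x40
  ',' = 0x2C → acc = 0x6C
  '5' = 0x35 → acc = 0x59
Checksum = 0x59.

59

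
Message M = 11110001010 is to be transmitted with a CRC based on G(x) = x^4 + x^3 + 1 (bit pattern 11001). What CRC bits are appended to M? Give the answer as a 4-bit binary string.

Append 4 zeros: 111100010100000. Divide by 11001 (XOR where the leading bit is 1):
  pos 0: 11110 XOR 11001 = 00111
  pos 2: 11100 XOR 11001 = 00101
  pos 4: 10110 XOR 11001 = 01111
  pos 5: 11111 XOR 11001 = 00110
  pos 7: 11000 XOR 11001 = 00001
Remainder (last 4 bits) = 1000. This is the CRC / FCS.

1000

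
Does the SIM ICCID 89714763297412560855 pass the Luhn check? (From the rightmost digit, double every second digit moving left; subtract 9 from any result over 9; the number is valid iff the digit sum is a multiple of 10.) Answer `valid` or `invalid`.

From the right, keep odd positions and double even positions (subtract 9 from any doubled value over 9):
  doubled (positions 2,4,...): 1 0 1 2 5 4 3 8 5 7 → sum 36
  kept (positions 1,3,...): 5 8 6 2 4 9 3 7 1 9 → sum 54
Total = 90.
90 mod 10 = 0, so the number is valid.

valid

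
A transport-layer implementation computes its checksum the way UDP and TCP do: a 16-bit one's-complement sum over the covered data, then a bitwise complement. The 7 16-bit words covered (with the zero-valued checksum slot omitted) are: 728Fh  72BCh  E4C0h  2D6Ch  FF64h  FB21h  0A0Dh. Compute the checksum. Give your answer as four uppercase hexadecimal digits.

One's-complement addition (fold any carry out of bit 15 back into bit 0):
  0x728F + 0x72BC = 0x0E54B
  0xE54B + 0xE4C0 = 0x1CA0B → wrap carry → 0xCA0C
  0xCA0C + 0x2D6C = 0x0F778
  0xF778 + 0xFF64 = 0x1F6DC → wrap carry → 0xF6DD
  0xF6DD + 0xFB21 = 0x1F1FE → wrap carry → 0xF1FF
  0xF1FF + 0x0A0D = 0x0FC0C
One's-complement sum = 0xFC0C.
Checksum = ~0xFC0C & 0xFFFF = 0x03F3.

03F3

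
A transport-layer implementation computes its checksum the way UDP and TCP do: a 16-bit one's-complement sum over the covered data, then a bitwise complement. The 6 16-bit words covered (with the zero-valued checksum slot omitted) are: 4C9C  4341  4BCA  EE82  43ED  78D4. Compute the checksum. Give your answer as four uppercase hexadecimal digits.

One's-complement addition (fold any carry out of bit 15 back into bit 0):
  0x4C9C + 0x4341 = 0x08FDD
  0x8FDD + 0x4BCA = 0x0DBA7
  0xDBA7 + 0xEE82 = 0x1CA29 → wrap carry → 0xCA2A
  0xCA2A + 0x43ED = 0x10E17 → wrap carry → 0x0E18
  0x0E18 + 0x78D4 = 0x086EC
One's-complement sum = 0x86EC.
Checksum = ~0x86EC & 0xFFFF = 0x7913.

7913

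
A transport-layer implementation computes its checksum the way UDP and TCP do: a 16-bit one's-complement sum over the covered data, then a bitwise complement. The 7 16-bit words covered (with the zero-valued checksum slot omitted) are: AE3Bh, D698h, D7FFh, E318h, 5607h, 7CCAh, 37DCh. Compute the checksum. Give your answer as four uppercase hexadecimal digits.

One's-complement addition (fold any carry out of bit 15 back into bit 0):
  0xAE3B + 0xD698 = 0x184D3 → wrap carry → 0x84D4
  0x84D4 + 0xD7FF = 0x15CD3 → wrap carry → 0x5CD4
  0x5CD4 + 0xE318 = 0x13FEC → wrap carry → 0x3FED
  0x3FED + 0x5607 = 0x095F4
  0x95F4 + 0x7CCA = 0x112BE → wrap carry → 0x12BF
  0x12BF + 0x37DC = 0x04A9B
One's-complement sum = 0x4A9B.
Checksum = ~0x4A9B & 0xFFFF = 0xB564.

B564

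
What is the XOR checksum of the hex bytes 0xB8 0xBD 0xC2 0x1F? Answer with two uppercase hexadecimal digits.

D8

XOR the bytes together:
  start with 0xB8
  0xB8 ⊕ 0xBD = 0x05
  0x05 ⊕ 0xC2 = 0xC7
  0xC7 ⊕ 0x1F = 0xD8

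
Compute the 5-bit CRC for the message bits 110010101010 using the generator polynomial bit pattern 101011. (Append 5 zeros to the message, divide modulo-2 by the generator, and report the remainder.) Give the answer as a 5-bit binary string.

10010

Append 5 zeros: 11001010101000000. Divide by 101011 (XOR where the leading bit is 1):
  pos 0: 110010 XOR 101011 = 011001
  pos 1: 110011 XOR 101011 = 011000
  pos 2: 110000 XOR 101011 = 011011
  pos 3: 110111 XOR 101011 = 011100
  pos 4: 111000 XOR 101011 = 010011
  pos 5: 100111 XOR 101011 = 001100
  pos 7: 110000 XOR 101011 = 011011
  pos 8: 110110 XOR 101011 = 011101
  pos 9: 111010 XOR 101011 = 010001
  pos 10: 100010 XOR 101011 = 001001
Remainder (last 5 bits) = 10010. This is the CRC / FCS.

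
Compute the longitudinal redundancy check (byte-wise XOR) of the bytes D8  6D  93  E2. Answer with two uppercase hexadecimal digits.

XOR the bytes together:
  start with 0xD8
  0xD8 ⊕ 0x6D = 0xB5
  0xB5 ⊕ 0x93 = 0x26
  0x26 ⊕ 0xE2 = 0xC4

C4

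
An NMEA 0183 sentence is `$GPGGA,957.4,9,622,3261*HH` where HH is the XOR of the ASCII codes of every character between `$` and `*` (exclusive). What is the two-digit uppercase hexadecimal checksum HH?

7E

XOR the ASCII codes of the payload characters:
  'G' = 0x47 → acc = 0x47
  'P' = 0x50 → acc = 0x17
  'G' = 0x47 → acc = 0x50
  'G' = 0x47 → acc = 0x17
  'A' = 0x41 → acc = 0x56
  ',' = 0x2C → acc = 0x7A
  '9' = 0x39 → acc = 0x43
  '5' = 0x35 → acc = 0x76
  '7' = 0x37 → acc = 0x41
  '.' = 0x2E → acc = 0x6F
  '4' = 0x34 → acc = 0x5B
  ',' = 0x2C → acc = 0x77
  '9' = 0x39 → acc = 0x4E
  ',' = 0x2C → acc = 0x62
  '6' = 0x36 → acc = 0x54
  '2' = 0x32 → acc = 0x66
  '2' = 0x32 → acc = 0x54
  ',' = 0x2C → acc = 0x78
  '3' = 0x33 → acc = 0x4B
  '2' = 0x32 → acc = 0x79
  '6' = 0x36 → acc = 0x4F
  '1' = 0x31 → acc = 0x7E
Checksum = 0x7E.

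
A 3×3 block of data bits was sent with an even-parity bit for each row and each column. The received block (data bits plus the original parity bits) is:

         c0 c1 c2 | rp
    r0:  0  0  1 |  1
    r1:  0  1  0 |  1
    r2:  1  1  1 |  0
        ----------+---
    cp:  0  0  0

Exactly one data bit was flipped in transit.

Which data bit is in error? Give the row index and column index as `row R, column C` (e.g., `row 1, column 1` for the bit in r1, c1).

Recompute each row's even parity and compare to rp:
  r0: data parity 1, sent rp 1 → ok
  r1: data parity 1, sent rp 1 → ok
  r2: data parity 1, sent rp 0 → mismatch
Recompute each column's even parity and compare to cp:
  c0: data parity 1, sent cp 0 → mismatch
  c1: data parity 0, sent cp 0 → ok
  c2: data parity 0, sent cp 0 → ok
Exactly one row (r2) and one column (c0) fail → the flipped bit is at their intersection.

row 2, column 0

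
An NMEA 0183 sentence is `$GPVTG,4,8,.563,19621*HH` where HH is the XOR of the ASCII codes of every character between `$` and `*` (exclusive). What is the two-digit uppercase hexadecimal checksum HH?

XOR the ASCII codes of the payload characters:
  'G' = 0x47 → acc = 0x47
  'P' = 0x50 → acc = 0x17
  'V' = 0x56 → acc = 0x41
  'T' = 0x54 → acc = 0x15
  'G' = 0x47 → acc = 0x52
  ',' = 0x2C → acc = 0x7E
  '4' = 0x34 → acc = 0x4A
  ',' = 0x2C → acc = 0x66
  '8' = 0x38 → acc = 0x5E
  ',' = 0x2C → acc = 0x72
  '.' = 0x2E → acc = 0x5C
  '5' = 0x35 → acc = 0x69
  '6' = 0x36 → acc = 0x5F
  '3' = 0x33 → acc = 0x6C
  ',' = 0x2C → acc = 0x40
  '1' = 0x31 → acc = 0x71
  '9' = 0x39 → acc = 0x48
  '6' = 0x36 → acc = 0x7E
  '2' = 0x32 → acc = 0x4C
  '1' = 0x31 → acc = 0x7D
Checksum = 0x7D.

7D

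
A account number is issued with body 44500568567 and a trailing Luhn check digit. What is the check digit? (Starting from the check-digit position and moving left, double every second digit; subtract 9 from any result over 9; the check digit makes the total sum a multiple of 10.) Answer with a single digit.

Partial digits right→left: 7 6 5 8 6 5 0 0 5 4 4
Double every second digit counting from the check-digit position (so the 1st, 3rd, 5th, ... of the partial from the right).
  doubled (with −9 where >9): 5 1 3 0 1 8 → sum 18
  kept as-is: 6 8 5 0 4 → sum 23
Total = 18 + 23 = 41.
Check digit = (10 − (41 mod 10)) mod 10 = 9.

9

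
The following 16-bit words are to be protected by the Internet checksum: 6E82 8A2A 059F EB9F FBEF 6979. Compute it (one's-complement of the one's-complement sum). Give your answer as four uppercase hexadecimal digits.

B0AA

One's-complement addition (fold any carry out of bit 15 back into bit 0):
  0x6E82 + 0x8A2A = 0x0F8AC
  0xF8AC + 0x059F = 0x0FE4B
  0xFE4B + 0xEB9F = 0x1E9EA → wrap carry → 0xE9EB
  0xE9EB + 0xFBEF = 0x1E5DA → wrap carry → 0xE5DB
  0xE5DB + 0x6979 = 0x14F54 → wrap carry → 0x4F55
One's-complement sum = 0x4F55.
Checksum = ~0x4F55 & 0xFFFF = 0xB0AA.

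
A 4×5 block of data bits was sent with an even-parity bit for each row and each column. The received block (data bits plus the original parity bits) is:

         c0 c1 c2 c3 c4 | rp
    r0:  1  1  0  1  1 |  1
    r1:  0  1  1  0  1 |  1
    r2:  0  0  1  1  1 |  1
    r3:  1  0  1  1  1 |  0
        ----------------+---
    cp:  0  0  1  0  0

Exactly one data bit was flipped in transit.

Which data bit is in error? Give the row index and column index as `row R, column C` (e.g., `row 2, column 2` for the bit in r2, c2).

row 0, column 3

Recompute each row's even parity and compare to rp:
  r0: data parity 0, sent rp 1 → mismatch
  r1: data parity 1, sent rp 1 → ok
  r2: data parity 1, sent rp 1 → ok
  r3: data parity 0, sent rp 0 → ok
Recompute each column's even parity and compare to cp:
  c0: data parity 0, sent cp 0 → ok
  c1: data parity 0, sent cp 0 → ok
  c2: data parity 1, sent cp 1 → ok
  c3: data parity 1, sent cp 0 → mismatch
  c4: data parity 0, sent cp 0 → ok
Exactly one row (r0) and one column (c3) fail → the flipped bit is at their intersection.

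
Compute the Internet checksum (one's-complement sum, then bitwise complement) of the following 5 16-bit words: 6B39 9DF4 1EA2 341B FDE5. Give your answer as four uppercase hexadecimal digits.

One's-complement addition (fold any carry out of bit 15 back into bit 0):
  0x6B39 + 0x9DF4 = 0x1092D → wrap carry → 0x092E
  0x092E + 0x1EA2 = 0x027D0
  0x27D0 + 0x341B = 0x05BEB
  0x5BEB + 0xFDE5 = 0x159D0 → wrap carry → 0x59D1
One's-complement sum = 0x59D1.
Checksum = ~0x59D1 & 0xFFFF = 0xA62E.

A62E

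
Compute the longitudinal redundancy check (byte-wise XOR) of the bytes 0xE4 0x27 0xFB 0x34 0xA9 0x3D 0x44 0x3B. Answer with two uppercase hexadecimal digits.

XOR the bytes together:
  start with 0xE4
  0xE4 ⊕ 0x27 = 0xC3
  0xC3 ⊕ 0xFB = 0x38
  0x38 ⊕ 0x34 = 0x0C
  0x0C ⊕ 0xA9 = 0xA5
  0xA5 ⊕ 0x3D = 0x98
  0x98 ⊕ 0x44 = 0xDC
  0xDC ⊕ 0x3B = 0xE7

E7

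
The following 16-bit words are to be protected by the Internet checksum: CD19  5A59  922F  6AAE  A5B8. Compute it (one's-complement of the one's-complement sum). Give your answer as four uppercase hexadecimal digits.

35F6

One's-complement addition (fold any carry out of bit 15 back into bit 0):
  0xCD19 + 0x5A59 = 0x12772 → wrap carry → 0x2773
  0x2773 + 0x922F = 0x0B9A2
  0xB9A2 + 0x6AAE = 0x12450 → wrap carry → 0x2451
  0x2451 + 0xA5B8 = 0x0CA09
One's-complement sum = 0xCA09.
Checksum = ~0xCA09 & 0xFFFF = 0x35F6.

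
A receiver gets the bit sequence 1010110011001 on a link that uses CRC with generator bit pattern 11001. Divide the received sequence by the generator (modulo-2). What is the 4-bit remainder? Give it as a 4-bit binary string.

0000

Modulo-2 division of 1010110011001 by 11001:
  pos 0: 10101 XOR 11001 = 01100
  pos 1: 11001 XOR 11001 = 00000
  pos 8: 11001 XOR 11001 = 00000
Remainder = 0000 (zero — the frame passes the CRC check).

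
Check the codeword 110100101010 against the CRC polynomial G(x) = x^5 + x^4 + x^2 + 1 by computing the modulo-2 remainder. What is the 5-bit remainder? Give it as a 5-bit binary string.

Modulo-2 division of 110100101010 by 110101:
  pos 0: 110100 XOR 110101 = 000001
  pos 5: 110101 XOR 110101 = 000000
Remainder = 00000 (zero — the frame passes the CRC check).

00000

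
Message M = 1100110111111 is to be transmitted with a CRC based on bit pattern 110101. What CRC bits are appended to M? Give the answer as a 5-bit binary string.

11110

Append 5 zeros: 110011011111100000. Divide by 110101 (XOR where the leading bit is 1):
  pos 0: 110011 XOR 110101 = 000110
  pos 3: 110011 XOR 110101 = 000110
  pos 6: 110111 XOR 110101 = 000010
  pos 10: 101000 XOR 110101 = 011101
  pos 11: 111010 XOR 110101 = 001111
Remainder (last 5 bits) = 11110. This is the CRC / FCS.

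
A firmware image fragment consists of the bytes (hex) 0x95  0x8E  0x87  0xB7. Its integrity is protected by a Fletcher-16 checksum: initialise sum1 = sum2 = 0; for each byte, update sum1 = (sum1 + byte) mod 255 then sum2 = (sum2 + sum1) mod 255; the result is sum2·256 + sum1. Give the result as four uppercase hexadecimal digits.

Running sums (mod 255):
  after byte 0 (0x95): sum1=149, sum2=149
  after byte 1 (0x8E): sum1=36, sum2=185
  after byte 2 (0x87): sum1=171, sum2=101
  after byte 3 (0xB7): sum1=99, sum2=200
Checksum = sum2·256 + sum1 = 200·256 + 99 = 51299 = 0xC863.

C863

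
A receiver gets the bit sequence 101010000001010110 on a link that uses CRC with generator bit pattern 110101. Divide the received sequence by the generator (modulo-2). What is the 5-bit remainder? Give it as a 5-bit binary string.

00001

Modulo-2 division of 101010000001010110 by 110101:
  pos 0: 101010 XOR 110101 = 011111
  pos 1: 111110 XOR 110101 = 001011
  pos 3: 101100 XOR 110101 = 011001
  pos 4: 110010 XOR 110101 = 000111
  pos 7: 111010 XOR 110101 = 001111
  pos 9: 111110 XOR 110101 = 001011
  pos 11: 101111 XOR 110101 = 011010
  pos 12: 110100 XOR 110101 = 000001
Remainder = 00001 (nonzero — an error is detected).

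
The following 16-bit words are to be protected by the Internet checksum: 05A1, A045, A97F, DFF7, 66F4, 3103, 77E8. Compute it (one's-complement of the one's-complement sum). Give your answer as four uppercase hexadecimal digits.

One's-complement addition (fold any carry out of bit 15 back into bit 0):
  0x05A1 + 0xA045 = 0x0A5E6
  0xA5E6 + 0xA97F = 0x14F65 → wrap carry → 0x4F66
  0x4F66 + 0xDFF7 = 0x12F5D → wrap carry → 0x2F5E
  0x2F5E + 0x66F4 = 0x09652
  0x9652 + 0x3103 = 0x0C755
  0xC755 + 0x77E8 = 0x13F3D → wrap carry → 0x3F3E
One's-complement sum = 0x3F3E.
Checksum = ~0x3F3E & 0xFFFF = 0xC0C1.

C0C1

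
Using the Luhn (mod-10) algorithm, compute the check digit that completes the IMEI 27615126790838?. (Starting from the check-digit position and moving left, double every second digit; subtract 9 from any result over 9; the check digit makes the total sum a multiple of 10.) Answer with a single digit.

0

Partial digits right→left: 8 3 8 0 9 7 6 2 1 5 1 6 7 2
Double every second digit counting from the check-digit position (so the 1st, 3rd, 5th, ... of the partial from the right).
  doubled (with −9 where >9): 7 7 9 3 2 2 5 → sum 35
  kept as-is: 3 0 7 2 5 6 2 → sum 25
Total = 35 + 25 = 60.
Check digit = (10 − (60 mod 10)) mod 10 = 0.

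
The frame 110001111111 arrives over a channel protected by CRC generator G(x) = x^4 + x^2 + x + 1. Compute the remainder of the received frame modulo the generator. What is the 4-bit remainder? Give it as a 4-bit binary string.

0010

Modulo-2 division of 110001111111 by 10111:
  pos 0: 11000 XOR 10111 = 01111
  pos 1: 11111 XOR 10111 = 01000
  pos 2: 10001 XOR 10111 = 00110
  pos 4: 11011 XOR 10111 = 01100
  pos 5: 11001 XOR 10111 = 01110
  pos 6: 11101 XOR 10111 = 01010
  pos 7: 10101 XOR 10111 = 00010
Remainder = 0010 (nonzero — an error is detected).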